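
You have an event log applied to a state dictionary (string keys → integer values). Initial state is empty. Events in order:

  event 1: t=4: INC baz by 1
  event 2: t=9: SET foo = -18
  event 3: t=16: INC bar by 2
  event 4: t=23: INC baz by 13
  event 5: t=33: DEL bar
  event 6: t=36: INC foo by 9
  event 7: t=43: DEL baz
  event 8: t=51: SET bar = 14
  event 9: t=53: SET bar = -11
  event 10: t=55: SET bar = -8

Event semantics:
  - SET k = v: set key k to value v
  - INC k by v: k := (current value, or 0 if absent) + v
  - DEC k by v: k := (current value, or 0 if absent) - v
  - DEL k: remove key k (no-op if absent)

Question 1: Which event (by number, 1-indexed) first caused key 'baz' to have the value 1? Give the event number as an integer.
Answer: 1

Derivation:
Looking for first event where baz becomes 1:
  event 1: baz (absent) -> 1  <-- first match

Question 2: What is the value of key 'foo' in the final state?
Track key 'foo' through all 10 events:
  event 1 (t=4: INC baz by 1): foo unchanged
  event 2 (t=9: SET foo = -18): foo (absent) -> -18
  event 3 (t=16: INC bar by 2): foo unchanged
  event 4 (t=23: INC baz by 13): foo unchanged
  event 5 (t=33: DEL bar): foo unchanged
  event 6 (t=36: INC foo by 9): foo -18 -> -9
  event 7 (t=43: DEL baz): foo unchanged
  event 8 (t=51: SET bar = 14): foo unchanged
  event 9 (t=53: SET bar = -11): foo unchanged
  event 10 (t=55: SET bar = -8): foo unchanged
Final: foo = -9

Answer: -9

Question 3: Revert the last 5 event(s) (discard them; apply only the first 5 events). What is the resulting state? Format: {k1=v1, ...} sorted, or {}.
Answer: {baz=14, foo=-18}

Derivation:
Keep first 5 events (discard last 5):
  after event 1 (t=4: INC baz by 1): {baz=1}
  after event 2 (t=9: SET foo = -18): {baz=1, foo=-18}
  after event 3 (t=16: INC bar by 2): {bar=2, baz=1, foo=-18}
  after event 4 (t=23: INC baz by 13): {bar=2, baz=14, foo=-18}
  after event 5 (t=33: DEL bar): {baz=14, foo=-18}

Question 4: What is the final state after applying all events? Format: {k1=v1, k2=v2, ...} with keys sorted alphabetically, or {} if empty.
Answer: {bar=-8, foo=-9}

Derivation:
  after event 1 (t=4: INC baz by 1): {baz=1}
  after event 2 (t=9: SET foo = -18): {baz=1, foo=-18}
  after event 3 (t=16: INC bar by 2): {bar=2, baz=1, foo=-18}
  after event 4 (t=23: INC baz by 13): {bar=2, baz=14, foo=-18}
  after event 5 (t=33: DEL bar): {baz=14, foo=-18}
  after event 6 (t=36: INC foo by 9): {baz=14, foo=-9}
  after event 7 (t=43: DEL baz): {foo=-9}
  after event 8 (t=51: SET bar = 14): {bar=14, foo=-9}
  after event 9 (t=53: SET bar = -11): {bar=-11, foo=-9}
  after event 10 (t=55: SET bar = -8): {bar=-8, foo=-9}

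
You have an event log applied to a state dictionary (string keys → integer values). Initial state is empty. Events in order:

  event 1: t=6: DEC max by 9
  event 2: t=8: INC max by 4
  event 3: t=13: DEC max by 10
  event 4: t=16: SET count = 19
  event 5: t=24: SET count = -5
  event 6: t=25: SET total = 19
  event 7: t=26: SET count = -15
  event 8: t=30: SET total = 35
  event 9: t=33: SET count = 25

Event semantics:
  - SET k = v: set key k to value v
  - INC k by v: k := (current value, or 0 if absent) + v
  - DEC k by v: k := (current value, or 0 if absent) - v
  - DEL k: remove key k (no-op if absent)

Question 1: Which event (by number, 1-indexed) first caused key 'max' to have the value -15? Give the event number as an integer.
Looking for first event where max becomes -15:
  event 1: max = -9
  event 2: max = -5
  event 3: max -5 -> -15  <-- first match

Answer: 3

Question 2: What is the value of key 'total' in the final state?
Answer: 35

Derivation:
Track key 'total' through all 9 events:
  event 1 (t=6: DEC max by 9): total unchanged
  event 2 (t=8: INC max by 4): total unchanged
  event 3 (t=13: DEC max by 10): total unchanged
  event 4 (t=16: SET count = 19): total unchanged
  event 5 (t=24: SET count = -5): total unchanged
  event 6 (t=25: SET total = 19): total (absent) -> 19
  event 7 (t=26: SET count = -15): total unchanged
  event 8 (t=30: SET total = 35): total 19 -> 35
  event 9 (t=33: SET count = 25): total unchanged
Final: total = 35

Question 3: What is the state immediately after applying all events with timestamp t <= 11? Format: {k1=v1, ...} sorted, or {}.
Apply events with t <= 11 (2 events):
  after event 1 (t=6: DEC max by 9): {max=-9}
  after event 2 (t=8: INC max by 4): {max=-5}

Answer: {max=-5}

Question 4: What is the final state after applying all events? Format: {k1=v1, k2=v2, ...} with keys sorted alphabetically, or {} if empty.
Answer: {count=25, max=-15, total=35}

Derivation:
  after event 1 (t=6: DEC max by 9): {max=-9}
  after event 2 (t=8: INC max by 4): {max=-5}
  after event 3 (t=13: DEC max by 10): {max=-15}
  after event 4 (t=16: SET count = 19): {count=19, max=-15}
  after event 5 (t=24: SET count = -5): {count=-5, max=-15}
  after event 6 (t=25: SET total = 19): {count=-5, max=-15, total=19}
  after event 7 (t=26: SET count = -15): {count=-15, max=-15, total=19}
  after event 8 (t=30: SET total = 35): {count=-15, max=-15, total=35}
  after event 9 (t=33: SET count = 25): {count=25, max=-15, total=35}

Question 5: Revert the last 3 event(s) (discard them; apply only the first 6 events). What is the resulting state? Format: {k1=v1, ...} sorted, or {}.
Keep first 6 events (discard last 3):
  after event 1 (t=6: DEC max by 9): {max=-9}
  after event 2 (t=8: INC max by 4): {max=-5}
  after event 3 (t=13: DEC max by 10): {max=-15}
  after event 4 (t=16: SET count = 19): {count=19, max=-15}
  after event 5 (t=24: SET count = -5): {count=-5, max=-15}
  after event 6 (t=25: SET total = 19): {count=-5, max=-15, total=19}

Answer: {count=-5, max=-15, total=19}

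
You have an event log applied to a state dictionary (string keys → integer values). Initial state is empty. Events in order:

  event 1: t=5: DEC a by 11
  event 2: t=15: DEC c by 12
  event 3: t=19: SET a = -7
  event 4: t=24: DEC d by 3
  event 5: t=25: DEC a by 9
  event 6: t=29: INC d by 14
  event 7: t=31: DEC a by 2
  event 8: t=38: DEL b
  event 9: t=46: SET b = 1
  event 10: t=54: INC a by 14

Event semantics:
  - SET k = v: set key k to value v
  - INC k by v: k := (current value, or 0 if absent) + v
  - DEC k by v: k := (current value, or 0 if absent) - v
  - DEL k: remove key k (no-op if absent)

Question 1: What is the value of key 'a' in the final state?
Answer: -4

Derivation:
Track key 'a' through all 10 events:
  event 1 (t=5: DEC a by 11): a (absent) -> -11
  event 2 (t=15: DEC c by 12): a unchanged
  event 3 (t=19: SET a = -7): a -11 -> -7
  event 4 (t=24: DEC d by 3): a unchanged
  event 5 (t=25: DEC a by 9): a -7 -> -16
  event 6 (t=29: INC d by 14): a unchanged
  event 7 (t=31: DEC a by 2): a -16 -> -18
  event 8 (t=38: DEL b): a unchanged
  event 9 (t=46: SET b = 1): a unchanged
  event 10 (t=54: INC a by 14): a -18 -> -4
Final: a = -4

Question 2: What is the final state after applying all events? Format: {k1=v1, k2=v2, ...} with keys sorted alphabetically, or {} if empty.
  after event 1 (t=5: DEC a by 11): {a=-11}
  after event 2 (t=15: DEC c by 12): {a=-11, c=-12}
  after event 3 (t=19: SET a = -7): {a=-7, c=-12}
  after event 4 (t=24: DEC d by 3): {a=-7, c=-12, d=-3}
  after event 5 (t=25: DEC a by 9): {a=-16, c=-12, d=-3}
  after event 6 (t=29: INC d by 14): {a=-16, c=-12, d=11}
  after event 7 (t=31: DEC a by 2): {a=-18, c=-12, d=11}
  after event 8 (t=38: DEL b): {a=-18, c=-12, d=11}
  after event 9 (t=46: SET b = 1): {a=-18, b=1, c=-12, d=11}
  after event 10 (t=54: INC a by 14): {a=-4, b=1, c=-12, d=11}

Answer: {a=-4, b=1, c=-12, d=11}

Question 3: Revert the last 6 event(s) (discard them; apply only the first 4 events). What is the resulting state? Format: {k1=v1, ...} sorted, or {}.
Keep first 4 events (discard last 6):
  after event 1 (t=5: DEC a by 11): {a=-11}
  after event 2 (t=15: DEC c by 12): {a=-11, c=-12}
  after event 3 (t=19: SET a = -7): {a=-7, c=-12}
  after event 4 (t=24: DEC d by 3): {a=-7, c=-12, d=-3}

Answer: {a=-7, c=-12, d=-3}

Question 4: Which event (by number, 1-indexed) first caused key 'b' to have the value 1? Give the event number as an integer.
Looking for first event where b becomes 1:
  event 9: b (absent) -> 1  <-- first match

Answer: 9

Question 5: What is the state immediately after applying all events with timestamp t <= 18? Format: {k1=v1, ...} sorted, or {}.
Answer: {a=-11, c=-12}

Derivation:
Apply events with t <= 18 (2 events):
  after event 1 (t=5: DEC a by 11): {a=-11}
  after event 2 (t=15: DEC c by 12): {a=-11, c=-12}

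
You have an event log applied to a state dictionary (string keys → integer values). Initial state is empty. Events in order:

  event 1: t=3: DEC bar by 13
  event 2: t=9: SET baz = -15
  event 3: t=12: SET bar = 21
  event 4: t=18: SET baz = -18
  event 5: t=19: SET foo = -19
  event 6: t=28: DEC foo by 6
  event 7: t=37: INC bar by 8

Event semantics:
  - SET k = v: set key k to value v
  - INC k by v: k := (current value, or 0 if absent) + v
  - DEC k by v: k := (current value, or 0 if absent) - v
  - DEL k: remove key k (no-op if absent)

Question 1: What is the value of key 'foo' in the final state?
Answer: -25

Derivation:
Track key 'foo' through all 7 events:
  event 1 (t=3: DEC bar by 13): foo unchanged
  event 2 (t=9: SET baz = -15): foo unchanged
  event 3 (t=12: SET bar = 21): foo unchanged
  event 4 (t=18: SET baz = -18): foo unchanged
  event 5 (t=19: SET foo = -19): foo (absent) -> -19
  event 6 (t=28: DEC foo by 6): foo -19 -> -25
  event 7 (t=37: INC bar by 8): foo unchanged
Final: foo = -25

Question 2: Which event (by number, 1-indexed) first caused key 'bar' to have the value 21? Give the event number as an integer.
Answer: 3

Derivation:
Looking for first event where bar becomes 21:
  event 1: bar = -13
  event 2: bar = -13
  event 3: bar -13 -> 21  <-- first match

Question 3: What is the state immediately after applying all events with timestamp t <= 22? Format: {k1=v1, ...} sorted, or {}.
Answer: {bar=21, baz=-18, foo=-19}

Derivation:
Apply events with t <= 22 (5 events):
  after event 1 (t=3: DEC bar by 13): {bar=-13}
  after event 2 (t=9: SET baz = -15): {bar=-13, baz=-15}
  after event 3 (t=12: SET bar = 21): {bar=21, baz=-15}
  after event 4 (t=18: SET baz = -18): {bar=21, baz=-18}
  after event 5 (t=19: SET foo = -19): {bar=21, baz=-18, foo=-19}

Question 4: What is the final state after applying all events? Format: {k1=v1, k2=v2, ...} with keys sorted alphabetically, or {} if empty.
  after event 1 (t=3: DEC bar by 13): {bar=-13}
  after event 2 (t=9: SET baz = -15): {bar=-13, baz=-15}
  after event 3 (t=12: SET bar = 21): {bar=21, baz=-15}
  after event 4 (t=18: SET baz = -18): {bar=21, baz=-18}
  after event 5 (t=19: SET foo = -19): {bar=21, baz=-18, foo=-19}
  after event 6 (t=28: DEC foo by 6): {bar=21, baz=-18, foo=-25}
  after event 7 (t=37: INC bar by 8): {bar=29, baz=-18, foo=-25}

Answer: {bar=29, baz=-18, foo=-25}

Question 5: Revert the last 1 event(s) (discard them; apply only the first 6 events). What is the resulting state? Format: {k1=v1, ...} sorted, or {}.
Keep first 6 events (discard last 1):
  after event 1 (t=3: DEC bar by 13): {bar=-13}
  after event 2 (t=9: SET baz = -15): {bar=-13, baz=-15}
  after event 3 (t=12: SET bar = 21): {bar=21, baz=-15}
  after event 4 (t=18: SET baz = -18): {bar=21, baz=-18}
  after event 5 (t=19: SET foo = -19): {bar=21, baz=-18, foo=-19}
  after event 6 (t=28: DEC foo by 6): {bar=21, baz=-18, foo=-25}

Answer: {bar=21, baz=-18, foo=-25}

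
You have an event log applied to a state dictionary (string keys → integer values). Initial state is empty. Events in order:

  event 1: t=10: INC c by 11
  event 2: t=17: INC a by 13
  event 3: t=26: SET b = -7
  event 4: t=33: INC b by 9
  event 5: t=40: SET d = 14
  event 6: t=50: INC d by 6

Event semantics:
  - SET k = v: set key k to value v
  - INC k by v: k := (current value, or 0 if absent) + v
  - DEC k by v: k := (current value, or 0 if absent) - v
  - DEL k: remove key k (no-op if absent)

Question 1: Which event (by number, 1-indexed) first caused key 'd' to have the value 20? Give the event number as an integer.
Looking for first event where d becomes 20:
  event 5: d = 14
  event 6: d 14 -> 20  <-- first match

Answer: 6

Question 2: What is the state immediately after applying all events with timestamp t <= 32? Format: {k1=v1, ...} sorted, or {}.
Answer: {a=13, b=-7, c=11}

Derivation:
Apply events with t <= 32 (3 events):
  after event 1 (t=10: INC c by 11): {c=11}
  after event 2 (t=17: INC a by 13): {a=13, c=11}
  after event 3 (t=26: SET b = -7): {a=13, b=-7, c=11}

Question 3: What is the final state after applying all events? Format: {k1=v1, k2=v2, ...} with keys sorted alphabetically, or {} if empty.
Answer: {a=13, b=2, c=11, d=20}

Derivation:
  after event 1 (t=10: INC c by 11): {c=11}
  after event 2 (t=17: INC a by 13): {a=13, c=11}
  after event 3 (t=26: SET b = -7): {a=13, b=-7, c=11}
  after event 4 (t=33: INC b by 9): {a=13, b=2, c=11}
  after event 5 (t=40: SET d = 14): {a=13, b=2, c=11, d=14}
  after event 6 (t=50: INC d by 6): {a=13, b=2, c=11, d=20}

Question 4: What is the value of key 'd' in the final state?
Track key 'd' through all 6 events:
  event 1 (t=10: INC c by 11): d unchanged
  event 2 (t=17: INC a by 13): d unchanged
  event 3 (t=26: SET b = -7): d unchanged
  event 4 (t=33: INC b by 9): d unchanged
  event 5 (t=40: SET d = 14): d (absent) -> 14
  event 6 (t=50: INC d by 6): d 14 -> 20
Final: d = 20

Answer: 20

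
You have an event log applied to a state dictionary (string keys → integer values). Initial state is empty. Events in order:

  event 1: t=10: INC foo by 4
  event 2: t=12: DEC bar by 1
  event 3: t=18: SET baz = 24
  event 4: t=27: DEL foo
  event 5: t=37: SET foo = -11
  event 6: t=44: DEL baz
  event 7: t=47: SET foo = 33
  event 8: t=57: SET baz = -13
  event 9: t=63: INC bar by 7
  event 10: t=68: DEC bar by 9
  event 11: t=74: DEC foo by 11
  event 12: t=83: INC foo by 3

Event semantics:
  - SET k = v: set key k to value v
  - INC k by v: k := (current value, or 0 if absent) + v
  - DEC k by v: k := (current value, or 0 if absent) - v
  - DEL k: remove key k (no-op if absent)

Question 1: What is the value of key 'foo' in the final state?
Track key 'foo' through all 12 events:
  event 1 (t=10: INC foo by 4): foo (absent) -> 4
  event 2 (t=12: DEC bar by 1): foo unchanged
  event 3 (t=18: SET baz = 24): foo unchanged
  event 4 (t=27: DEL foo): foo 4 -> (absent)
  event 5 (t=37: SET foo = -11): foo (absent) -> -11
  event 6 (t=44: DEL baz): foo unchanged
  event 7 (t=47: SET foo = 33): foo -11 -> 33
  event 8 (t=57: SET baz = -13): foo unchanged
  event 9 (t=63: INC bar by 7): foo unchanged
  event 10 (t=68: DEC bar by 9): foo unchanged
  event 11 (t=74: DEC foo by 11): foo 33 -> 22
  event 12 (t=83: INC foo by 3): foo 22 -> 25
Final: foo = 25

Answer: 25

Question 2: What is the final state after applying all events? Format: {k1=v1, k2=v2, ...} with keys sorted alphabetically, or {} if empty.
Answer: {bar=-3, baz=-13, foo=25}

Derivation:
  after event 1 (t=10: INC foo by 4): {foo=4}
  after event 2 (t=12: DEC bar by 1): {bar=-1, foo=4}
  after event 3 (t=18: SET baz = 24): {bar=-1, baz=24, foo=4}
  after event 4 (t=27: DEL foo): {bar=-1, baz=24}
  after event 5 (t=37: SET foo = -11): {bar=-1, baz=24, foo=-11}
  after event 6 (t=44: DEL baz): {bar=-1, foo=-11}
  after event 7 (t=47: SET foo = 33): {bar=-1, foo=33}
  after event 8 (t=57: SET baz = -13): {bar=-1, baz=-13, foo=33}
  after event 9 (t=63: INC bar by 7): {bar=6, baz=-13, foo=33}
  after event 10 (t=68: DEC bar by 9): {bar=-3, baz=-13, foo=33}
  after event 11 (t=74: DEC foo by 11): {bar=-3, baz=-13, foo=22}
  after event 12 (t=83: INC foo by 3): {bar=-3, baz=-13, foo=25}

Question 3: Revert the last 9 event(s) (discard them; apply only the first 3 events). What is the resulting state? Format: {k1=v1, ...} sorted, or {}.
Answer: {bar=-1, baz=24, foo=4}

Derivation:
Keep first 3 events (discard last 9):
  after event 1 (t=10: INC foo by 4): {foo=4}
  after event 2 (t=12: DEC bar by 1): {bar=-1, foo=4}
  after event 3 (t=18: SET baz = 24): {bar=-1, baz=24, foo=4}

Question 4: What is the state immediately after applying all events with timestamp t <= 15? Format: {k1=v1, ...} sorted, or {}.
Answer: {bar=-1, foo=4}

Derivation:
Apply events with t <= 15 (2 events):
  after event 1 (t=10: INC foo by 4): {foo=4}
  after event 2 (t=12: DEC bar by 1): {bar=-1, foo=4}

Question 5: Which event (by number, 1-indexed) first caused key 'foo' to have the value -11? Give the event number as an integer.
Answer: 5

Derivation:
Looking for first event where foo becomes -11:
  event 1: foo = 4
  event 2: foo = 4
  event 3: foo = 4
  event 4: foo = (absent)
  event 5: foo (absent) -> -11  <-- first match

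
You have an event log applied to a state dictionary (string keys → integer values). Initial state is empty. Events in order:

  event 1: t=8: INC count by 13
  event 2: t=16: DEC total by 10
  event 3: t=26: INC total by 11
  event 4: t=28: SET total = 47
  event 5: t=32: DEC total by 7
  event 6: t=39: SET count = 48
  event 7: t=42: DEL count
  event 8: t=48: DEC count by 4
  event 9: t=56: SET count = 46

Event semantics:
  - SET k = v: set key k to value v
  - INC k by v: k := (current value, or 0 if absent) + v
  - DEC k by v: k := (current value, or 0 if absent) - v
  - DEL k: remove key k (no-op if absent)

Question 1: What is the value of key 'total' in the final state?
Answer: 40

Derivation:
Track key 'total' through all 9 events:
  event 1 (t=8: INC count by 13): total unchanged
  event 2 (t=16: DEC total by 10): total (absent) -> -10
  event 3 (t=26: INC total by 11): total -10 -> 1
  event 4 (t=28: SET total = 47): total 1 -> 47
  event 5 (t=32: DEC total by 7): total 47 -> 40
  event 6 (t=39: SET count = 48): total unchanged
  event 7 (t=42: DEL count): total unchanged
  event 8 (t=48: DEC count by 4): total unchanged
  event 9 (t=56: SET count = 46): total unchanged
Final: total = 40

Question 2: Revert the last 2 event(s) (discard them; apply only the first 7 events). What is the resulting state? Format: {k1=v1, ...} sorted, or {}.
Answer: {total=40}

Derivation:
Keep first 7 events (discard last 2):
  after event 1 (t=8: INC count by 13): {count=13}
  after event 2 (t=16: DEC total by 10): {count=13, total=-10}
  after event 3 (t=26: INC total by 11): {count=13, total=1}
  after event 4 (t=28: SET total = 47): {count=13, total=47}
  after event 5 (t=32: DEC total by 7): {count=13, total=40}
  after event 6 (t=39: SET count = 48): {count=48, total=40}
  after event 7 (t=42: DEL count): {total=40}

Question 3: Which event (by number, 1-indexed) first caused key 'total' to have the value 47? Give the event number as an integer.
Looking for first event where total becomes 47:
  event 2: total = -10
  event 3: total = 1
  event 4: total 1 -> 47  <-- first match

Answer: 4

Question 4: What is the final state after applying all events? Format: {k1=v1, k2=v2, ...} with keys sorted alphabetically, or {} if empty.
  after event 1 (t=8: INC count by 13): {count=13}
  after event 2 (t=16: DEC total by 10): {count=13, total=-10}
  after event 3 (t=26: INC total by 11): {count=13, total=1}
  after event 4 (t=28: SET total = 47): {count=13, total=47}
  after event 5 (t=32: DEC total by 7): {count=13, total=40}
  after event 6 (t=39: SET count = 48): {count=48, total=40}
  after event 7 (t=42: DEL count): {total=40}
  after event 8 (t=48: DEC count by 4): {count=-4, total=40}
  after event 9 (t=56: SET count = 46): {count=46, total=40}

Answer: {count=46, total=40}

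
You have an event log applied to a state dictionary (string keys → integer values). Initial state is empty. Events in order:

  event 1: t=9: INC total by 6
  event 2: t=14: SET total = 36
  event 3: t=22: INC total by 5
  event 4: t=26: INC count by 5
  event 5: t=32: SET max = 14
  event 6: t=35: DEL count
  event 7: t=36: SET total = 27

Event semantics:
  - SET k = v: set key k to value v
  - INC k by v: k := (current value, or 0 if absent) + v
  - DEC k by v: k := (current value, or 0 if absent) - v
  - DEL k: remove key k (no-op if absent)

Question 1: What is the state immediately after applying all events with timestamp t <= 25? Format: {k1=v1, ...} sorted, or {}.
Apply events with t <= 25 (3 events):
  after event 1 (t=9: INC total by 6): {total=6}
  after event 2 (t=14: SET total = 36): {total=36}
  after event 3 (t=22: INC total by 5): {total=41}

Answer: {total=41}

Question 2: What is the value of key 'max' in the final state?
Track key 'max' through all 7 events:
  event 1 (t=9: INC total by 6): max unchanged
  event 2 (t=14: SET total = 36): max unchanged
  event 3 (t=22: INC total by 5): max unchanged
  event 4 (t=26: INC count by 5): max unchanged
  event 5 (t=32: SET max = 14): max (absent) -> 14
  event 6 (t=35: DEL count): max unchanged
  event 7 (t=36: SET total = 27): max unchanged
Final: max = 14

Answer: 14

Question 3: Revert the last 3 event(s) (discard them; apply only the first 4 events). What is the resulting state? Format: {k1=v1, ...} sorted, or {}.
Answer: {count=5, total=41}

Derivation:
Keep first 4 events (discard last 3):
  after event 1 (t=9: INC total by 6): {total=6}
  after event 2 (t=14: SET total = 36): {total=36}
  after event 3 (t=22: INC total by 5): {total=41}
  after event 4 (t=26: INC count by 5): {count=5, total=41}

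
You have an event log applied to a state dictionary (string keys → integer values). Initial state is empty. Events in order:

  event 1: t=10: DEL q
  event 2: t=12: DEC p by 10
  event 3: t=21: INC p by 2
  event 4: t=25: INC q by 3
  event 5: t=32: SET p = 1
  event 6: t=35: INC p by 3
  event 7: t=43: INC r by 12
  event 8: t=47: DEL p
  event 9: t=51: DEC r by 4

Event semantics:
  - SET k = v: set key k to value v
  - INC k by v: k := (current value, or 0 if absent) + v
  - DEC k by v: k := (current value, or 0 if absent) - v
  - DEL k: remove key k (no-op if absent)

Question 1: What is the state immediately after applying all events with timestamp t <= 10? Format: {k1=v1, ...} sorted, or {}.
Apply events with t <= 10 (1 events):
  after event 1 (t=10: DEL q): {}

Answer: {}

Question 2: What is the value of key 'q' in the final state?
Track key 'q' through all 9 events:
  event 1 (t=10: DEL q): q (absent) -> (absent)
  event 2 (t=12: DEC p by 10): q unchanged
  event 3 (t=21: INC p by 2): q unchanged
  event 4 (t=25: INC q by 3): q (absent) -> 3
  event 5 (t=32: SET p = 1): q unchanged
  event 6 (t=35: INC p by 3): q unchanged
  event 7 (t=43: INC r by 12): q unchanged
  event 8 (t=47: DEL p): q unchanged
  event 9 (t=51: DEC r by 4): q unchanged
Final: q = 3

Answer: 3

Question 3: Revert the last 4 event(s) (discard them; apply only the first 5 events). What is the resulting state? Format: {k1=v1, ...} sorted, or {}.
Keep first 5 events (discard last 4):
  after event 1 (t=10: DEL q): {}
  after event 2 (t=12: DEC p by 10): {p=-10}
  after event 3 (t=21: INC p by 2): {p=-8}
  after event 4 (t=25: INC q by 3): {p=-8, q=3}
  after event 5 (t=32: SET p = 1): {p=1, q=3}

Answer: {p=1, q=3}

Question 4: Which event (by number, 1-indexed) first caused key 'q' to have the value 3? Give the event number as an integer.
Answer: 4

Derivation:
Looking for first event where q becomes 3:
  event 4: q (absent) -> 3  <-- first match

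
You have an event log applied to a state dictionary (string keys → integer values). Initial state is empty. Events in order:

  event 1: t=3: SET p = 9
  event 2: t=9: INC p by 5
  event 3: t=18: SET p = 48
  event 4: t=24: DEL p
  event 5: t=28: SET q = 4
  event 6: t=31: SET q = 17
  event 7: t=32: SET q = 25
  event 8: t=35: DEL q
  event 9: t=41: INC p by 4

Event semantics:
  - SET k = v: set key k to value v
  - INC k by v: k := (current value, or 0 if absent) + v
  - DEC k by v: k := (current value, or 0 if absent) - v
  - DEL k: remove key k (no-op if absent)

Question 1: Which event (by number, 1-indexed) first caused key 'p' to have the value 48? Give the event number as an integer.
Answer: 3

Derivation:
Looking for first event where p becomes 48:
  event 1: p = 9
  event 2: p = 14
  event 3: p 14 -> 48  <-- first match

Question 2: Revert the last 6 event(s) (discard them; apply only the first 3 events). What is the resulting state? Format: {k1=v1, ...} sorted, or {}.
Answer: {p=48}

Derivation:
Keep first 3 events (discard last 6):
  after event 1 (t=3: SET p = 9): {p=9}
  after event 2 (t=9: INC p by 5): {p=14}
  after event 3 (t=18: SET p = 48): {p=48}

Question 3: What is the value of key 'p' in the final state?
Answer: 4

Derivation:
Track key 'p' through all 9 events:
  event 1 (t=3: SET p = 9): p (absent) -> 9
  event 2 (t=9: INC p by 5): p 9 -> 14
  event 3 (t=18: SET p = 48): p 14 -> 48
  event 4 (t=24: DEL p): p 48 -> (absent)
  event 5 (t=28: SET q = 4): p unchanged
  event 6 (t=31: SET q = 17): p unchanged
  event 7 (t=32: SET q = 25): p unchanged
  event 8 (t=35: DEL q): p unchanged
  event 9 (t=41: INC p by 4): p (absent) -> 4
Final: p = 4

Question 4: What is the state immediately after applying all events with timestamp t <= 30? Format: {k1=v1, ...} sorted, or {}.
Answer: {q=4}

Derivation:
Apply events with t <= 30 (5 events):
  after event 1 (t=3: SET p = 9): {p=9}
  after event 2 (t=9: INC p by 5): {p=14}
  after event 3 (t=18: SET p = 48): {p=48}
  after event 4 (t=24: DEL p): {}
  after event 5 (t=28: SET q = 4): {q=4}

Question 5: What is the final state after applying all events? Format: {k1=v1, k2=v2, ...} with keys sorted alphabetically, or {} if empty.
Answer: {p=4}

Derivation:
  after event 1 (t=3: SET p = 9): {p=9}
  after event 2 (t=9: INC p by 5): {p=14}
  after event 3 (t=18: SET p = 48): {p=48}
  after event 4 (t=24: DEL p): {}
  after event 5 (t=28: SET q = 4): {q=4}
  after event 6 (t=31: SET q = 17): {q=17}
  after event 7 (t=32: SET q = 25): {q=25}
  after event 8 (t=35: DEL q): {}
  after event 9 (t=41: INC p by 4): {p=4}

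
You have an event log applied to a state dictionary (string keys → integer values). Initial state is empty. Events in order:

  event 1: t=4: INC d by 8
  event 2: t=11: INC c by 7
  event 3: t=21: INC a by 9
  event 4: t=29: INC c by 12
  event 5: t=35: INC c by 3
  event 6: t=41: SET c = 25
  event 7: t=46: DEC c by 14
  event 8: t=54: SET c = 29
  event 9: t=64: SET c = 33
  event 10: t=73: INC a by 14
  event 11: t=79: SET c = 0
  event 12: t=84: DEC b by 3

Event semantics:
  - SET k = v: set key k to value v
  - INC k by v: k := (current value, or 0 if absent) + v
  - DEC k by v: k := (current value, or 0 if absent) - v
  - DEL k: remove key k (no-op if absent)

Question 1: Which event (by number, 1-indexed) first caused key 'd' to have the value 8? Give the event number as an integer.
Looking for first event where d becomes 8:
  event 1: d (absent) -> 8  <-- first match

Answer: 1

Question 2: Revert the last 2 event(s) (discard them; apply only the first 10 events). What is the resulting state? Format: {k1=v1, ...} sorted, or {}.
Answer: {a=23, c=33, d=8}

Derivation:
Keep first 10 events (discard last 2):
  after event 1 (t=4: INC d by 8): {d=8}
  after event 2 (t=11: INC c by 7): {c=7, d=8}
  after event 3 (t=21: INC a by 9): {a=9, c=7, d=8}
  after event 4 (t=29: INC c by 12): {a=9, c=19, d=8}
  after event 5 (t=35: INC c by 3): {a=9, c=22, d=8}
  after event 6 (t=41: SET c = 25): {a=9, c=25, d=8}
  after event 7 (t=46: DEC c by 14): {a=9, c=11, d=8}
  after event 8 (t=54: SET c = 29): {a=9, c=29, d=8}
  after event 9 (t=64: SET c = 33): {a=9, c=33, d=8}
  after event 10 (t=73: INC a by 14): {a=23, c=33, d=8}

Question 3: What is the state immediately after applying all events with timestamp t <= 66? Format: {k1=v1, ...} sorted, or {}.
Answer: {a=9, c=33, d=8}

Derivation:
Apply events with t <= 66 (9 events):
  after event 1 (t=4: INC d by 8): {d=8}
  after event 2 (t=11: INC c by 7): {c=7, d=8}
  after event 3 (t=21: INC a by 9): {a=9, c=7, d=8}
  after event 4 (t=29: INC c by 12): {a=9, c=19, d=8}
  after event 5 (t=35: INC c by 3): {a=9, c=22, d=8}
  after event 6 (t=41: SET c = 25): {a=9, c=25, d=8}
  after event 7 (t=46: DEC c by 14): {a=9, c=11, d=8}
  after event 8 (t=54: SET c = 29): {a=9, c=29, d=8}
  after event 9 (t=64: SET c = 33): {a=9, c=33, d=8}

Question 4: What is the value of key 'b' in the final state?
Answer: -3

Derivation:
Track key 'b' through all 12 events:
  event 1 (t=4: INC d by 8): b unchanged
  event 2 (t=11: INC c by 7): b unchanged
  event 3 (t=21: INC a by 9): b unchanged
  event 4 (t=29: INC c by 12): b unchanged
  event 5 (t=35: INC c by 3): b unchanged
  event 6 (t=41: SET c = 25): b unchanged
  event 7 (t=46: DEC c by 14): b unchanged
  event 8 (t=54: SET c = 29): b unchanged
  event 9 (t=64: SET c = 33): b unchanged
  event 10 (t=73: INC a by 14): b unchanged
  event 11 (t=79: SET c = 0): b unchanged
  event 12 (t=84: DEC b by 3): b (absent) -> -3
Final: b = -3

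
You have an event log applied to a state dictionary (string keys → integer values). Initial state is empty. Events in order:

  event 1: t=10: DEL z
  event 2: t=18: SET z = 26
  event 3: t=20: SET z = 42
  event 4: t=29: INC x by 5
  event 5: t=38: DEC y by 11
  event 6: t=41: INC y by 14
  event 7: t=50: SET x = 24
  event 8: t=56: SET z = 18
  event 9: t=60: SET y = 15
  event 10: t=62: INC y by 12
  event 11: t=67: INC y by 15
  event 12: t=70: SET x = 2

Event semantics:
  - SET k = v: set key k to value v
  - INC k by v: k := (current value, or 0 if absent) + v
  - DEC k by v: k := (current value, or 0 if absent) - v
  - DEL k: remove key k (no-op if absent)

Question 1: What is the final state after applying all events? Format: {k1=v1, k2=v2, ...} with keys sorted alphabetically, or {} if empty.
Answer: {x=2, y=42, z=18}

Derivation:
  after event 1 (t=10: DEL z): {}
  after event 2 (t=18: SET z = 26): {z=26}
  after event 3 (t=20: SET z = 42): {z=42}
  after event 4 (t=29: INC x by 5): {x=5, z=42}
  after event 5 (t=38: DEC y by 11): {x=5, y=-11, z=42}
  after event 6 (t=41: INC y by 14): {x=5, y=3, z=42}
  after event 7 (t=50: SET x = 24): {x=24, y=3, z=42}
  after event 8 (t=56: SET z = 18): {x=24, y=3, z=18}
  after event 9 (t=60: SET y = 15): {x=24, y=15, z=18}
  after event 10 (t=62: INC y by 12): {x=24, y=27, z=18}
  after event 11 (t=67: INC y by 15): {x=24, y=42, z=18}
  after event 12 (t=70: SET x = 2): {x=2, y=42, z=18}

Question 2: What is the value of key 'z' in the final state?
Track key 'z' through all 12 events:
  event 1 (t=10: DEL z): z (absent) -> (absent)
  event 2 (t=18: SET z = 26): z (absent) -> 26
  event 3 (t=20: SET z = 42): z 26 -> 42
  event 4 (t=29: INC x by 5): z unchanged
  event 5 (t=38: DEC y by 11): z unchanged
  event 6 (t=41: INC y by 14): z unchanged
  event 7 (t=50: SET x = 24): z unchanged
  event 8 (t=56: SET z = 18): z 42 -> 18
  event 9 (t=60: SET y = 15): z unchanged
  event 10 (t=62: INC y by 12): z unchanged
  event 11 (t=67: INC y by 15): z unchanged
  event 12 (t=70: SET x = 2): z unchanged
Final: z = 18

Answer: 18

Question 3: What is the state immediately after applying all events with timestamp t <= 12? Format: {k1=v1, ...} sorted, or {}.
Answer: {}

Derivation:
Apply events with t <= 12 (1 events):
  after event 1 (t=10: DEL z): {}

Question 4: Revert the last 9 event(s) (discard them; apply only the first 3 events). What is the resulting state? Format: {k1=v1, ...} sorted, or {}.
Answer: {z=42}

Derivation:
Keep first 3 events (discard last 9):
  after event 1 (t=10: DEL z): {}
  after event 2 (t=18: SET z = 26): {z=26}
  after event 3 (t=20: SET z = 42): {z=42}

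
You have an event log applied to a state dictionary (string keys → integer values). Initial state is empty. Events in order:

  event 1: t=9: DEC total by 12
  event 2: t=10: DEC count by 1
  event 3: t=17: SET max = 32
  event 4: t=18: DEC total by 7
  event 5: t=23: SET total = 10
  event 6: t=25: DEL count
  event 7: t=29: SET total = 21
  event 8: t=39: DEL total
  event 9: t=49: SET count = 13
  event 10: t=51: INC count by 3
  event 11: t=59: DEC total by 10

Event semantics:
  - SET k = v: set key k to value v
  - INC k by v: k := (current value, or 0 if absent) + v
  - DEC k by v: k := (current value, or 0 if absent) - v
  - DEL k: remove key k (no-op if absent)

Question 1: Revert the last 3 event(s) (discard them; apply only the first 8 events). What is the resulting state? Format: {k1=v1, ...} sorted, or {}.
Keep first 8 events (discard last 3):
  after event 1 (t=9: DEC total by 12): {total=-12}
  after event 2 (t=10: DEC count by 1): {count=-1, total=-12}
  after event 3 (t=17: SET max = 32): {count=-1, max=32, total=-12}
  after event 4 (t=18: DEC total by 7): {count=-1, max=32, total=-19}
  after event 5 (t=23: SET total = 10): {count=-1, max=32, total=10}
  after event 6 (t=25: DEL count): {max=32, total=10}
  after event 7 (t=29: SET total = 21): {max=32, total=21}
  after event 8 (t=39: DEL total): {max=32}

Answer: {max=32}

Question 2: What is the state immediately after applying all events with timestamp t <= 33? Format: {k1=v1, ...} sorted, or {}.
Apply events with t <= 33 (7 events):
  after event 1 (t=9: DEC total by 12): {total=-12}
  after event 2 (t=10: DEC count by 1): {count=-1, total=-12}
  after event 3 (t=17: SET max = 32): {count=-1, max=32, total=-12}
  after event 4 (t=18: DEC total by 7): {count=-1, max=32, total=-19}
  after event 5 (t=23: SET total = 10): {count=-1, max=32, total=10}
  after event 6 (t=25: DEL count): {max=32, total=10}
  after event 7 (t=29: SET total = 21): {max=32, total=21}

Answer: {max=32, total=21}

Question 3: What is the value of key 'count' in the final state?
Answer: 16

Derivation:
Track key 'count' through all 11 events:
  event 1 (t=9: DEC total by 12): count unchanged
  event 2 (t=10: DEC count by 1): count (absent) -> -1
  event 3 (t=17: SET max = 32): count unchanged
  event 4 (t=18: DEC total by 7): count unchanged
  event 5 (t=23: SET total = 10): count unchanged
  event 6 (t=25: DEL count): count -1 -> (absent)
  event 7 (t=29: SET total = 21): count unchanged
  event 8 (t=39: DEL total): count unchanged
  event 9 (t=49: SET count = 13): count (absent) -> 13
  event 10 (t=51: INC count by 3): count 13 -> 16
  event 11 (t=59: DEC total by 10): count unchanged
Final: count = 16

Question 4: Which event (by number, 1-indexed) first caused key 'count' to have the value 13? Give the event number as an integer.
Answer: 9

Derivation:
Looking for first event where count becomes 13:
  event 2: count = -1
  event 3: count = -1
  event 4: count = -1
  event 5: count = -1
  event 6: count = (absent)
  event 9: count (absent) -> 13  <-- first match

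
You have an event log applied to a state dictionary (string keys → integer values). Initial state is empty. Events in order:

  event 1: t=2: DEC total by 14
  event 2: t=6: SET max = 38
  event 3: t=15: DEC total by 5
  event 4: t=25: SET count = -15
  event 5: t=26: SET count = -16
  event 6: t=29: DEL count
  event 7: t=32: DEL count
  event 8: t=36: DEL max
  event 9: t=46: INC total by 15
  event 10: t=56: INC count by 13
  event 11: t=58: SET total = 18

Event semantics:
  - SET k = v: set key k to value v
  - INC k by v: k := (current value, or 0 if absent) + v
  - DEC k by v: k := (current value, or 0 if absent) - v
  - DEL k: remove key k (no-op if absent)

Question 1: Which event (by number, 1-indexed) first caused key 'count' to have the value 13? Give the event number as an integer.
Looking for first event where count becomes 13:
  event 4: count = -15
  event 5: count = -16
  event 6: count = (absent)
  event 10: count (absent) -> 13  <-- first match

Answer: 10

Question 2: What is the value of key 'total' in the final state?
Answer: 18

Derivation:
Track key 'total' through all 11 events:
  event 1 (t=2: DEC total by 14): total (absent) -> -14
  event 2 (t=6: SET max = 38): total unchanged
  event 3 (t=15: DEC total by 5): total -14 -> -19
  event 4 (t=25: SET count = -15): total unchanged
  event 5 (t=26: SET count = -16): total unchanged
  event 6 (t=29: DEL count): total unchanged
  event 7 (t=32: DEL count): total unchanged
  event 8 (t=36: DEL max): total unchanged
  event 9 (t=46: INC total by 15): total -19 -> -4
  event 10 (t=56: INC count by 13): total unchanged
  event 11 (t=58: SET total = 18): total -4 -> 18
Final: total = 18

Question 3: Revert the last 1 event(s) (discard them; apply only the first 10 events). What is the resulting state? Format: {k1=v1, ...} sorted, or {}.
Keep first 10 events (discard last 1):
  after event 1 (t=2: DEC total by 14): {total=-14}
  after event 2 (t=6: SET max = 38): {max=38, total=-14}
  after event 3 (t=15: DEC total by 5): {max=38, total=-19}
  after event 4 (t=25: SET count = -15): {count=-15, max=38, total=-19}
  after event 5 (t=26: SET count = -16): {count=-16, max=38, total=-19}
  after event 6 (t=29: DEL count): {max=38, total=-19}
  after event 7 (t=32: DEL count): {max=38, total=-19}
  after event 8 (t=36: DEL max): {total=-19}
  after event 9 (t=46: INC total by 15): {total=-4}
  after event 10 (t=56: INC count by 13): {count=13, total=-4}

Answer: {count=13, total=-4}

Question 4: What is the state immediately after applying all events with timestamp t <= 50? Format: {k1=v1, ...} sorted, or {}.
Apply events with t <= 50 (9 events):
  after event 1 (t=2: DEC total by 14): {total=-14}
  after event 2 (t=6: SET max = 38): {max=38, total=-14}
  after event 3 (t=15: DEC total by 5): {max=38, total=-19}
  after event 4 (t=25: SET count = -15): {count=-15, max=38, total=-19}
  after event 5 (t=26: SET count = -16): {count=-16, max=38, total=-19}
  after event 6 (t=29: DEL count): {max=38, total=-19}
  after event 7 (t=32: DEL count): {max=38, total=-19}
  after event 8 (t=36: DEL max): {total=-19}
  after event 9 (t=46: INC total by 15): {total=-4}

Answer: {total=-4}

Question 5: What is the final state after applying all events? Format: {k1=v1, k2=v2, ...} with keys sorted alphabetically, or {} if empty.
  after event 1 (t=2: DEC total by 14): {total=-14}
  after event 2 (t=6: SET max = 38): {max=38, total=-14}
  after event 3 (t=15: DEC total by 5): {max=38, total=-19}
  after event 4 (t=25: SET count = -15): {count=-15, max=38, total=-19}
  after event 5 (t=26: SET count = -16): {count=-16, max=38, total=-19}
  after event 6 (t=29: DEL count): {max=38, total=-19}
  after event 7 (t=32: DEL count): {max=38, total=-19}
  after event 8 (t=36: DEL max): {total=-19}
  after event 9 (t=46: INC total by 15): {total=-4}
  after event 10 (t=56: INC count by 13): {count=13, total=-4}
  after event 11 (t=58: SET total = 18): {count=13, total=18}

Answer: {count=13, total=18}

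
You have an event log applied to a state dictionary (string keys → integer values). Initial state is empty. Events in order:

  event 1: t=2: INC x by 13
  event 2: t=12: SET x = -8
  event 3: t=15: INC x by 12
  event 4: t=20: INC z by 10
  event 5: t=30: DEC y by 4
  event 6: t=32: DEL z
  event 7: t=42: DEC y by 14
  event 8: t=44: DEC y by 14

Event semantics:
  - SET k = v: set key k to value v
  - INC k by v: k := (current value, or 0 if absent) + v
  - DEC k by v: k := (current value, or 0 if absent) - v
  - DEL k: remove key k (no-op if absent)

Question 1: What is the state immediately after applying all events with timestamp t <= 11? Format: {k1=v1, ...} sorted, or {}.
Answer: {x=13}

Derivation:
Apply events with t <= 11 (1 events):
  after event 1 (t=2: INC x by 13): {x=13}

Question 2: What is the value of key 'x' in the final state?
Answer: 4

Derivation:
Track key 'x' through all 8 events:
  event 1 (t=2: INC x by 13): x (absent) -> 13
  event 2 (t=12: SET x = -8): x 13 -> -8
  event 3 (t=15: INC x by 12): x -8 -> 4
  event 4 (t=20: INC z by 10): x unchanged
  event 5 (t=30: DEC y by 4): x unchanged
  event 6 (t=32: DEL z): x unchanged
  event 7 (t=42: DEC y by 14): x unchanged
  event 8 (t=44: DEC y by 14): x unchanged
Final: x = 4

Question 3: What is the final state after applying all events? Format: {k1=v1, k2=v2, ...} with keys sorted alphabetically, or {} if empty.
  after event 1 (t=2: INC x by 13): {x=13}
  after event 2 (t=12: SET x = -8): {x=-8}
  after event 3 (t=15: INC x by 12): {x=4}
  after event 4 (t=20: INC z by 10): {x=4, z=10}
  after event 5 (t=30: DEC y by 4): {x=4, y=-4, z=10}
  after event 6 (t=32: DEL z): {x=4, y=-4}
  after event 7 (t=42: DEC y by 14): {x=4, y=-18}
  after event 8 (t=44: DEC y by 14): {x=4, y=-32}

Answer: {x=4, y=-32}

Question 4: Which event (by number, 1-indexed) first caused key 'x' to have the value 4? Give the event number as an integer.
Answer: 3

Derivation:
Looking for first event where x becomes 4:
  event 1: x = 13
  event 2: x = -8
  event 3: x -8 -> 4  <-- first match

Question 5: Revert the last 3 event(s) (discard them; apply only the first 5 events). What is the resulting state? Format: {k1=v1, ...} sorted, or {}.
Keep first 5 events (discard last 3):
  after event 1 (t=2: INC x by 13): {x=13}
  after event 2 (t=12: SET x = -8): {x=-8}
  after event 3 (t=15: INC x by 12): {x=4}
  after event 4 (t=20: INC z by 10): {x=4, z=10}
  after event 5 (t=30: DEC y by 4): {x=4, y=-4, z=10}

Answer: {x=4, y=-4, z=10}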